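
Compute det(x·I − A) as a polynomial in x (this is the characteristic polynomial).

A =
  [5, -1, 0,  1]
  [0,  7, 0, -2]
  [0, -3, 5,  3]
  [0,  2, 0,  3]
x^4 - 20*x^3 + 150*x^2 - 500*x + 625

Expanding det(x·I − A) (e.g. by cofactor expansion or by noting that A is similar to its Jordan form J, which has the same characteristic polynomial as A) gives
  χ_A(x) = x^4 - 20*x^3 + 150*x^2 - 500*x + 625
which factors as (x - 5)^4. The eigenvalues (with algebraic multiplicities) are λ = 5 with multiplicity 4.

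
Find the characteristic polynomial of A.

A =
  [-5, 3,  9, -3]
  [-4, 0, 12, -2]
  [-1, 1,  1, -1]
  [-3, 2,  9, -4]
x^4 + 8*x^3 + 24*x^2 + 32*x + 16

Expanding det(x·I − A) (e.g. by cofactor expansion or by noting that A is similar to its Jordan form J, which has the same characteristic polynomial as A) gives
  χ_A(x) = x^4 + 8*x^3 + 24*x^2 + 32*x + 16
which factors as (x + 2)^4. The eigenvalues (with algebraic multiplicities) are λ = -2 with multiplicity 4.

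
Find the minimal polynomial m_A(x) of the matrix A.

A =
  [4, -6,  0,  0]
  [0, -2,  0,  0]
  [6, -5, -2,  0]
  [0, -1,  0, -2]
x^3 - 12*x - 16

The characteristic polynomial is χ_A(x) = (x - 4)*(x + 2)^3, so the eigenvalues are known. The minimal polynomial is
  m_A(x) = Π_λ (x − λ)^{k_λ}
where k_λ is the size of the *largest* Jordan block for λ (equivalently, the smallest k with (A − λI)^k v = 0 for every generalised eigenvector v of λ).

  λ = -2: largest Jordan block has size 2, contributing (x + 2)^2
  λ = 4: largest Jordan block has size 1, contributing (x − 4)

So m_A(x) = (x - 4)*(x + 2)^2 = x^3 - 12*x - 16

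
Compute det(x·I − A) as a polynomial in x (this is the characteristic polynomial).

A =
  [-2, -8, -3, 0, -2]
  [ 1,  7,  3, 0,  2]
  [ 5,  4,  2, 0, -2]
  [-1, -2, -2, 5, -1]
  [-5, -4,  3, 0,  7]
x^5 - 19*x^4 + 130*x^3 - 350*x^2 + 125*x + 625

Expanding det(x·I − A) (e.g. by cofactor expansion or by noting that A is similar to its Jordan form J, which has the same characteristic polynomial as A) gives
  χ_A(x) = x^5 - 19*x^4 + 130*x^3 - 350*x^2 + 125*x + 625
which factors as (x - 5)^4*(x + 1). The eigenvalues (with algebraic multiplicities) are λ = -1 with multiplicity 1, λ = 5 with multiplicity 4.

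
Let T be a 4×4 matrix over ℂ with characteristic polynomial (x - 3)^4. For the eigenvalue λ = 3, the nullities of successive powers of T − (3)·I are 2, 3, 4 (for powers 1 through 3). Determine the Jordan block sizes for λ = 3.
Block sizes for λ = 3: [3, 1]

From the dimensions of kernels of powers, the number of Jordan blocks of size at least j is d_j − d_{j−1} where d_j = dim ker(N^j) (with d_0 = 0). Computing the differences gives [2, 1, 1].
The number of blocks of size exactly k is (#blocks of size ≥ k) − (#blocks of size ≥ k + 1), so the partition is: 1 block(s) of size 1, 1 block(s) of size 3.
In nonincreasing order the block sizes are [3, 1].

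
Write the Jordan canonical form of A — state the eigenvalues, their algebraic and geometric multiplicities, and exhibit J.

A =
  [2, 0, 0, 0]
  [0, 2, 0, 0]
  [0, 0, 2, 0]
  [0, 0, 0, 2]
J_1(2) ⊕ J_1(2) ⊕ J_1(2) ⊕ J_1(2)

The characteristic polynomial is
  det(x·I − A) = x^4 - 8*x^3 + 24*x^2 - 32*x + 16 = (x - 2)^4

Eigenvalues and multiplicities (the geometric multiplicity of λ is n − rank(A − λI), which equals the number of Jordan blocks for λ):
  λ = 2: algebraic multiplicity = 4, geometric multiplicity = 4

Determining the block sizes for each eigenvalue:
  λ = 2: gm = am = 4, so every block has size 1 → block sizes [1, 1, 1, 1]

Assembling the blocks gives a Jordan form
J =
  [2, 0, 0, 0]
  [0, 2, 0, 0]
  [0, 0, 2, 0]
  [0, 0, 0, 2]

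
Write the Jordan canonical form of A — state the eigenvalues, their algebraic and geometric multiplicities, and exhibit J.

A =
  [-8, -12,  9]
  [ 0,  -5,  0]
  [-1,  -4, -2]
J_2(-5) ⊕ J_1(-5)

The characteristic polynomial is
  det(x·I − A) = x^3 + 15*x^2 + 75*x + 125 = (x + 5)^3

Eigenvalues and multiplicities (the geometric multiplicity of λ is n − rank(A − λI), which equals the number of Jordan blocks for λ):
  λ = -5: algebraic multiplicity = 3, geometric multiplicity = 2

Determining the block sizes for each eigenvalue:
  λ = -5: 2 blocks summing to 3 forces exactly one block of size 2 and the rest size 1 → block sizes [2, 1]

Assembling the blocks gives a Jordan form
J =
  [-5,  1,  0]
  [ 0, -5,  0]
  [ 0,  0, -5]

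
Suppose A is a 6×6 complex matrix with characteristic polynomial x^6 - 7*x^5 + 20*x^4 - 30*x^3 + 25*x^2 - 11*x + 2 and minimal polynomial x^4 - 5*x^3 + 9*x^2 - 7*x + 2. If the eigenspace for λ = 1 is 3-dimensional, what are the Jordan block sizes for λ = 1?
Block sizes for λ = 1: [3, 1, 1]

Step 1 — from the characteristic polynomial, algebraic multiplicity of λ = 1 is 5. From dim ker(A − (1)·I) = 3, there are exactly 3 Jordan blocks for λ = 1.
Step 2 — from the minimal polynomial, the factor (x − 1)^3 tells us the largest block for λ = 1 has size 3.
Step 3 — with total size 5, 3 blocks, and largest block 3, the block sizes (in nonincreasing order) are [3, 1, 1].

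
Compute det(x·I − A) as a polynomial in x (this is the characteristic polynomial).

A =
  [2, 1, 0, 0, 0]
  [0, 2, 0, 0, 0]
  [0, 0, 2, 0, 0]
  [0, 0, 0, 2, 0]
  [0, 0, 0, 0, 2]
x^5 - 10*x^4 + 40*x^3 - 80*x^2 + 80*x - 32

Expanding det(x·I − A) (e.g. by cofactor expansion or by noting that A is similar to its Jordan form J, which has the same characteristic polynomial as A) gives
  χ_A(x) = x^5 - 10*x^4 + 40*x^3 - 80*x^2 + 80*x - 32
which factors as (x - 2)^5. The eigenvalues (with algebraic multiplicities) are λ = 2 with multiplicity 5.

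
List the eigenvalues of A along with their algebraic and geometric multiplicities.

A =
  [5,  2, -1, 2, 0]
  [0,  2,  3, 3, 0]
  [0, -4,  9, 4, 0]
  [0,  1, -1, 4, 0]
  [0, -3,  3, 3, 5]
λ = 5: alg = 5, geom = 3

Step 1 — factor the characteristic polynomial to read off the algebraic multiplicities:
  χ_A(x) = (x - 5)^5

Step 2 — compute geometric multiplicities via the rank-nullity identity g(λ) = n − rank(A − λI):
  rank(A − (5)·I) = 2, so dim ker(A − (5)·I) = n − 2 = 3

Summary:
  λ = 5: algebraic multiplicity = 5, geometric multiplicity = 3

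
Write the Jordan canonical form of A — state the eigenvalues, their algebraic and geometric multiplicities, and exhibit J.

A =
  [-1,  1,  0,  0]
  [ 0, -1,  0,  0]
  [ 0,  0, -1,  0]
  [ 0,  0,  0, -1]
J_2(-1) ⊕ J_1(-1) ⊕ J_1(-1)

The characteristic polynomial is
  det(x·I − A) = x^4 + 4*x^3 + 6*x^2 + 4*x + 1 = (x + 1)^4

Eigenvalues and multiplicities (the geometric multiplicity of λ is n − rank(A − λI), which equals the number of Jordan blocks for λ):
  λ = -1: algebraic multiplicity = 4, geometric multiplicity = 3

Determining the block sizes for each eigenvalue:
  λ = -1: 3 blocks summing to 4 forces exactly one block of size 2 and the rest size 1 → block sizes [2, 1, 1]

Assembling the blocks gives a Jordan form
J =
  [-1,  1,  0,  0]
  [ 0, -1,  0,  0]
  [ 0,  0, -1,  0]
  [ 0,  0,  0, -1]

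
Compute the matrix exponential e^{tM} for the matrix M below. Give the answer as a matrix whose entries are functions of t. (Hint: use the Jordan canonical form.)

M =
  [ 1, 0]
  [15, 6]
e^{tM} =
  [exp(t), 0]
  [3*exp(6*t) - 3*exp(t), exp(6*t)]

Strategy: write M = P · J · P⁻¹ where J is a Jordan canonical form, so e^{tM} = P · e^{tJ} · P⁻¹, and e^{tJ} can be computed block-by-block.

M has Jordan form
J =
  [1, 0]
  [0, 6]
(up to reordering of blocks).

Per-block formulas:
  For a 1×1 block at λ = 6: exp(t · [6]) = [e^(6t)].
  For a 1×1 block at λ = 1: exp(t · [1]) = [e^(1t)].

After assembling e^{tJ} and conjugating by P, we get:

e^{tM} =
  [exp(t), 0]
  [3*exp(6*t) - 3*exp(t), exp(6*t)]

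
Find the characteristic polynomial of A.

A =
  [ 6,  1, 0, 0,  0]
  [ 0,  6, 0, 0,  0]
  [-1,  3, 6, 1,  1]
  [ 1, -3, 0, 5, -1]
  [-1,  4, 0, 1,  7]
x^5 - 30*x^4 + 360*x^3 - 2160*x^2 + 6480*x - 7776

Expanding det(x·I − A) (e.g. by cofactor expansion or by noting that A is similar to its Jordan form J, which has the same characteristic polynomial as A) gives
  χ_A(x) = x^5 - 30*x^4 + 360*x^3 - 2160*x^2 + 6480*x - 7776
which factors as (x - 6)^5. The eigenvalues (with algebraic multiplicities) are λ = 6 with multiplicity 5.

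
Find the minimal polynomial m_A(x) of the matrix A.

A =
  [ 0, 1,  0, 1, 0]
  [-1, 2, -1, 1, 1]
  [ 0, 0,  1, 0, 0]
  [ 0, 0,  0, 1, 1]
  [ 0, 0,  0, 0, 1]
x^3 - 3*x^2 + 3*x - 1

The characteristic polynomial is χ_A(x) = (x - 1)^5, so the eigenvalues are known. The minimal polynomial is
  m_A(x) = Π_λ (x − λ)^{k_λ}
where k_λ is the size of the *largest* Jordan block for λ (equivalently, the smallest k with (A − λI)^k v = 0 for every generalised eigenvector v of λ).

  λ = 1: largest Jordan block has size 3, contributing (x − 1)^3

So m_A(x) = (x - 1)^3 = x^3 - 3*x^2 + 3*x - 1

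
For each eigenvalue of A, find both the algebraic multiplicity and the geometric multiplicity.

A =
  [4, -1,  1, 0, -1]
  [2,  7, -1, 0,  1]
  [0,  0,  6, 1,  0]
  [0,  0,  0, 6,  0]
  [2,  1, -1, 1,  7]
λ = 6: alg = 5, geom = 3

Step 1 — factor the characteristic polynomial to read off the algebraic multiplicities:
  χ_A(x) = (x - 6)^5

Step 2 — compute geometric multiplicities via the rank-nullity identity g(λ) = n − rank(A − λI):
  rank(A − (6)·I) = 2, so dim ker(A − (6)·I) = n − 2 = 3

Summary:
  λ = 6: algebraic multiplicity = 5, geometric multiplicity = 3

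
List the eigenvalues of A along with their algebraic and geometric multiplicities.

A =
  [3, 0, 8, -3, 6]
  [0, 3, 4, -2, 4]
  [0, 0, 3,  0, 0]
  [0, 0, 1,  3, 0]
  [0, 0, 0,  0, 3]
λ = 3: alg = 5, geom = 3

Step 1 — factor the characteristic polynomial to read off the algebraic multiplicities:
  χ_A(x) = (x - 3)^5

Step 2 — compute geometric multiplicities via the rank-nullity identity g(λ) = n − rank(A − λI):
  rank(A − (3)·I) = 2, so dim ker(A − (3)·I) = n − 2 = 3

Summary:
  λ = 3: algebraic multiplicity = 5, geometric multiplicity = 3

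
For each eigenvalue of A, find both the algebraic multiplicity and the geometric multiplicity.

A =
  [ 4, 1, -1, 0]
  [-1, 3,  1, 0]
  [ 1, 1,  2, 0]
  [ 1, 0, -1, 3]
λ = 3: alg = 4, geom = 2

Step 1 — factor the characteristic polynomial to read off the algebraic multiplicities:
  χ_A(x) = (x - 3)^4

Step 2 — compute geometric multiplicities via the rank-nullity identity g(λ) = n − rank(A − λI):
  rank(A − (3)·I) = 2, so dim ker(A − (3)·I) = n − 2 = 2

Summary:
  λ = 3: algebraic multiplicity = 4, geometric multiplicity = 2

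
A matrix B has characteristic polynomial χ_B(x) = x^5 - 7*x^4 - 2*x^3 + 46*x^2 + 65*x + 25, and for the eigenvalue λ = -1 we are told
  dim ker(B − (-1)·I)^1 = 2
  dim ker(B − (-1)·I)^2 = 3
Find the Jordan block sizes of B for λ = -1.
Block sizes for λ = -1: [2, 1]

From the dimensions of kernels of powers, the number of Jordan blocks of size at least j is d_j − d_{j−1} where d_j = dim ker(N^j) (with d_0 = 0). Computing the differences gives [2, 1].
The number of blocks of size exactly k is (#blocks of size ≥ k) − (#blocks of size ≥ k + 1), so the partition is: 1 block(s) of size 1, 1 block(s) of size 2.
In nonincreasing order the block sizes are [2, 1].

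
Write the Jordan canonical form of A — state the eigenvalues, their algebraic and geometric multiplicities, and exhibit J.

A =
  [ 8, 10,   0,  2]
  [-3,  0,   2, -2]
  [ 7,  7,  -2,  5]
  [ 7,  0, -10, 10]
J_2(4) ⊕ J_2(4)

The characteristic polynomial is
  det(x·I − A) = x^4 - 16*x^3 + 96*x^2 - 256*x + 256 = (x - 4)^4

Eigenvalues and multiplicities (the geometric multiplicity of λ is n − rank(A − λI), which equals the number of Jordan blocks for λ):
  λ = 4: algebraic multiplicity = 4, geometric multiplicity = 2

Determining the block sizes for each eigenvalue:
  λ = 4: with am = 4 and gm = 2, the partition is not yet determined (e.g. several partitions of 4 into 2 parts exist). Let N = A − (4)·I. Computing rank(N^1) = 2, rank(N^2) = 0; the number of blocks of size ≥ j is rank(N^{j−1}) − rank(N^j), giving [2, 2]. So we have 2 block(s) of size 2 → block sizes [2, 2]

Assembling the blocks gives a Jordan form
J =
  [4, 1, 0, 0]
  [0, 4, 0, 0]
  [0, 0, 4, 1]
  [0, 0, 0, 4]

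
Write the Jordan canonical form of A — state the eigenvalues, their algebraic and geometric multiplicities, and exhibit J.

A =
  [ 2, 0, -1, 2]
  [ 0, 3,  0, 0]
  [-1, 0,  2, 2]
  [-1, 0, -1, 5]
J_2(3) ⊕ J_1(3) ⊕ J_1(3)

The characteristic polynomial is
  det(x·I − A) = x^4 - 12*x^3 + 54*x^2 - 108*x + 81 = (x - 3)^4

Eigenvalues and multiplicities (the geometric multiplicity of λ is n − rank(A − λI), which equals the number of Jordan blocks for λ):
  λ = 3: algebraic multiplicity = 4, geometric multiplicity = 3

Determining the block sizes for each eigenvalue:
  λ = 3: 3 blocks summing to 4 forces exactly one block of size 2 and the rest size 1 → block sizes [2, 1, 1]

Assembling the blocks gives a Jordan form
J =
  [3, 1, 0, 0]
  [0, 3, 0, 0]
  [0, 0, 3, 0]
  [0, 0, 0, 3]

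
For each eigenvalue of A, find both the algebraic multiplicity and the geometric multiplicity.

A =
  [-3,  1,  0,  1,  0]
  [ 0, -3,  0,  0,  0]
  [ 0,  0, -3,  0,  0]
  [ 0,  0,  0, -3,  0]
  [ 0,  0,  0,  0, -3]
λ = -3: alg = 5, geom = 4

Step 1 — factor the characteristic polynomial to read off the algebraic multiplicities:
  χ_A(x) = (x + 3)^5

Step 2 — compute geometric multiplicities via the rank-nullity identity g(λ) = n − rank(A − λI):
  rank(A − (-3)·I) = 1, so dim ker(A − (-3)·I) = n − 1 = 4

Summary:
  λ = -3: algebraic multiplicity = 5, geometric multiplicity = 4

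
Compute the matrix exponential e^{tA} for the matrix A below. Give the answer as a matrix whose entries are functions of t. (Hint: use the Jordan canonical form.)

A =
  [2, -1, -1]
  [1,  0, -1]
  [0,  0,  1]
e^{tA} =
  [t*exp(t) + exp(t), -t*exp(t), -t*exp(t)]
  [t*exp(t), -t*exp(t) + exp(t), -t*exp(t)]
  [0, 0, exp(t)]

Strategy: write A = P · J · P⁻¹ where J is a Jordan canonical form, so e^{tA} = P · e^{tJ} · P⁻¹, and e^{tJ} can be computed block-by-block.

A has Jordan form
J =
  [1, 1, 0]
  [0, 1, 0]
  [0, 0, 1]
(up to reordering of blocks).

Per-block formulas:
  For a 2×2 Jordan block J_2(1): exp(t · J_2(1)) = e^(1t)·(I + t·N), where N is the 2×2 nilpotent shift.
  For a 1×1 block at λ = 1: exp(t · [1]) = [e^(1t)].

After assembling e^{tJ} and conjugating by P, we get:

e^{tA} =
  [t*exp(t) + exp(t), -t*exp(t), -t*exp(t)]
  [t*exp(t), -t*exp(t) + exp(t), -t*exp(t)]
  [0, 0, exp(t)]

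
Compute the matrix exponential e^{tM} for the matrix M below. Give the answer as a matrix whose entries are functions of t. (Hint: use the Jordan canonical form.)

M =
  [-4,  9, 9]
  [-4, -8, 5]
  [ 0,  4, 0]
e^{tM} =
  [-18*t^2*exp(-4*t) + exp(-4*t), 9*t*exp(-4*t), 81*t^2*exp(-4*t)/2 + 9*t*exp(-4*t)]
  [8*t^2*exp(-4*t) - 4*t*exp(-4*t), -4*t*exp(-4*t) + exp(-4*t), -18*t^2*exp(-4*t) + 5*t*exp(-4*t)]
  [-8*t^2*exp(-4*t), 4*t*exp(-4*t), 18*t^2*exp(-4*t) + 4*t*exp(-4*t) + exp(-4*t)]

Strategy: write M = P · J · P⁻¹ where J is a Jordan canonical form, so e^{tM} = P · e^{tJ} · P⁻¹, and e^{tJ} can be computed block-by-block.

M has Jordan form
J =
  [-4,  1,  0]
  [ 0, -4,  1]
  [ 0,  0, -4]
(up to reordering of blocks).

Per-block formulas:
  For a 3×3 Jordan block J_3(-4): exp(t · J_3(-4)) = e^(-4t)·(I + t·N + (t^2/2)·N^2), where N is the 3×3 nilpotent shift.

After assembling e^{tJ} and conjugating by P, we get:

e^{tM} =
  [-18*t^2*exp(-4*t) + exp(-4*t), 9*t*exp(-4*t), 81*t^2*exp(-4*t)/2 + 9*t*exp(-4*t)]
  [8*t^2*exp(-4*t) - 4*t*exp(-4*t), -4*t*exp(-4*t) + exp(-4*t), -18*t^2*exp(-4*t) + 5*t*exp(-4*t)]
  [-8*t^2*exp(-4*t), 4*t*exp(-4*t), 18*t^2*exp(-4*t) + 4*t*exp(-4*t) + exp(-4*t)]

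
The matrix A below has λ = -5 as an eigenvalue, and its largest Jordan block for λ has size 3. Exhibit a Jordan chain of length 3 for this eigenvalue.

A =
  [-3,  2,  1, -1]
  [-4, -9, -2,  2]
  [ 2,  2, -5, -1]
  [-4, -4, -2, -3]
A Jordan chain for λ = -5 of length 3:
v_1 = (2, -4, 0, -4)ᵀ
v_2 = (2, -4, 2, -4)ᵀ
v_3 = (1, 0, 0, 0)ᵀ

Let N = A − (-5)·I. We want v_3 with N^3 v_3 = 0 but N^2 v_3 ≠ 0; then v_{j-1} := N · v_j for j = 3, …, 2.

Pick v_3 = (1, 0, 0, 0)ᵀ.
Then v_2 = N · v_3 = (2, -4, 2, -4)ᵀ.
Then v_1 = N · v_2 = (2, -4, 0, -4)ᵀ.

Sanity check: (A − (-5)·I) v_1 = (0, 0, 0, 0)ᵀ = 0. ✓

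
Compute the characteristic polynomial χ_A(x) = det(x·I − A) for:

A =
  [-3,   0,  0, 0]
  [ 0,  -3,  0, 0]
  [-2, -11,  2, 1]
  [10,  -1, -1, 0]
x^4 + 4*x^3 - 2*x^2 - 12*x + 9

Expanding det(x·I − A) (e.g. by cofactor expansion or by noting that A is similar to its Jordan form J, which has the same characteristic polynomial as A) gives
  χ_A(x) = x^4 + 4*x^3 - 2*x^2 - 12*x + 9
which factors as (x - 1)^2*(x + 3)^2. The eigenvalues (with algebraic multiplicities) are λ = -3 with multiplicity 2, λ = 1 with multiplicity 2.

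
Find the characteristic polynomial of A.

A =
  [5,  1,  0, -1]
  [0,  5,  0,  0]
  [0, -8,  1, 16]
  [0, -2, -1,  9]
x^4 - 20*x^3 + 150*x^2 - 500*x + 625

Expanding det(x·I − A) (e.g. by cofactor expansion or by noting that A is similar to its Jordan form J, which has the same characteristic polynomial as A) gives
  χ_A(x) = x^4 - 20*x^3 + 150*x^2 - 500*x + 625
which factors as (x - 5)^4. The eigenvalues (with algebraic multiplicities) are λ = 5 with multiplicity 4.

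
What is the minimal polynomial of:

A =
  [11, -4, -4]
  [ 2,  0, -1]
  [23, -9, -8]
x^3 - 3*x^2 + 3*x - 1

The characteristic polynomial is χ_A(x) = (x - 1)^3, so the eigenvalues are known. The minimal polynomial is
  m_A(x) = Π_λ (x − λ)^{k_λ}
where k_λ is the size of the *largest* Jordan block for λ (equivalently, the smallest k with (A − λI)^k v = 0 for every generalised eigenvector v of λ).

  λ = 1: largest Jordan block has size 3, contributing (x − 1)^3

So m_A(x) = (x - 1)^3 = x^3 - 3*x^2 + 3*x - 1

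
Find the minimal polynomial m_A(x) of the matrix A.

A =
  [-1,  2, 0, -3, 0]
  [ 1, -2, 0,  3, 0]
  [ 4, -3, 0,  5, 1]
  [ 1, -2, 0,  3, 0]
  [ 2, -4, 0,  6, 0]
x^2

The characteristic polynomial is χ_A(x) = x^5, so the eigenvalues are known. The minimal polynomial is
  m_A(x) = Π_λ (x − λ)^{k_λ}
where k_λ is the size of the *largest* Jordan block for λ (equivalently, the smallest k with (A − λI)^k v = 0 for every generalised eigenvector v of λ).

  λ = 0: largest Jordan block has size 2, contributing (x − 0)^2

So m_A(x) = x^2 = x^2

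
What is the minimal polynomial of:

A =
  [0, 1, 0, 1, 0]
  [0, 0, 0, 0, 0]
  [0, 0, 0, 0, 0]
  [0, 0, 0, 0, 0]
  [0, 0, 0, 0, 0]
x^2

The characteristic polynomial is χ_A(x) = x^5, so the eigenvalues are known. The minimal polynomial is
  m_A(x) = Π_λ (x − λ)^{k_λ}
where k_λ is the size of the *largest* Jordan block for λ (equivalently, the smallest k with (A − λI)^k v = 0 for every generalised eigenvector v of λ).

  λ = 0: largest Jordan block has size 2, contributing (x − 0)^2

So m_A(x) = x^2 = x^2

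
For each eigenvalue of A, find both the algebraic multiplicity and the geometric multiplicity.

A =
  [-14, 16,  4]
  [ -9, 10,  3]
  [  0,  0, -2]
λ = -2: alg = 3, geom = 2

Step 1 — factor the characteristic polynomial to read off the algebraic multiplicities:
  χ_A(x) = (x + 2)^3

Step 2 — compute geometric multiplicities via the rank-nullity identity g(λ) = n − rank(A − λI):
  rank(A − (-2)·I) = 1, so dim ker(A − (-2)·I) = n − 1 = 2

Summary:
  λ = -2: algebraic multiplicity = 3, geometric multiplicity = 2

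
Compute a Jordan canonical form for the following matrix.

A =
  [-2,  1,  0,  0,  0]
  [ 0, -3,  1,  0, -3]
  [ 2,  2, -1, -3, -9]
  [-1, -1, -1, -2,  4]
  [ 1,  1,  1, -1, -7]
J_3(-3) ⊕ J_2(-3)

The characteristic polynomial is
  det(x·I − A) = x^5 + 15*x^4 + 90*x^3 + 270*x^2 + 405*x + 243 = (x + 3)^5

Eigenvalues and multiplicities (the geometric multiplicity of λ is n − rank(A − λI), which equals the number of Jordan blocks for λ):
  λ = -3: algebraic multiplicity = 5, geometric multiplicity = 2

Determining the block sizes for each eigenvalue:
  λ = -3: with am = 5 and gm = 2, the partition is not yet determined (e.g. several partitions of 5 into 2 parts exist). Let N = A − (-3)·I. Computing rank(N^1) = 3, rank(N^2) = 1, rank(N^3) = 0; the number of blocks of size ≥ j is rank(N^{j−1}) − rank(N^j), giving [2, 2, 1]. So we have 1 block(s) of size 3, 1 block(s) of size 2 → block sizes [3, 2]

Assembling the blocks gives a Jordan form
J =
  [-3,  1,  0,  0,  0]
  [ 0, -3,  1,  0,  0]
  [ 0,  0, -3,  0,  0]
  [ 0,  0,  0, -3,  1]
  [ 0,  0,  0,  0, -3]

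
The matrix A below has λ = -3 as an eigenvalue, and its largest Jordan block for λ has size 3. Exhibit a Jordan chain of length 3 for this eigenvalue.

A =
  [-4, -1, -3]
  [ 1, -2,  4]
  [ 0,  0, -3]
A Jordan chain for λ = -3 of length 3:
v_1 = (-1, 1, 0)ᵀ
v_2 = (-3, 4, 0)ᵀ
v_3 = (0, 0, 1)ᵀ

Let N = A − (-3)·I. We want v_3 with N^3 v_3 = 0 but N^2 v_3 ≠ 0; then v_{j-1} := N · v_j for j = 3, …, 2.

Pick v_3 = (0, 0, 1)ᵀ.
Then v_2 = N · v_3 = (-3, 4, 0)ᵀ.
Then v_1 = N · v_2 = (-1, 1, 0)ᵀ.

Sanity check: (A − (-3)·I) v_1 = (0, 0, 0)ᵀ = 0. ✓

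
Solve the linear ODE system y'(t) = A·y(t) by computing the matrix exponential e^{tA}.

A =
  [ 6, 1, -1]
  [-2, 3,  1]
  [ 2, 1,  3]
e^{tA} =
  [2*t*exp(4*t) + exp(4*t), t*exp(4*t), -t*exp(4*t)]
  [-2*t*exp(4*t), -t*exp(4*t) + exp(4*t), t*exp(4*t)]
  [2*t*exp(4*t), t*exp(4*t), -t*exp(4*t) + exp(4*t)]

Strategy: write A = P · J · P⁻¹ where J is a Jordan canonical form, so e^{tA} = P · e^{tJ} · P⁻¹, and e^{tJ} can be computed block-by-block.

A has Jordan form
J =
  [4, 1, 0]
  [0, 4, 0]
  [0, 0, 4]
(up to reordering of blocks).

Per-block formulas:
  For a 2×2 Jordan block J_2(4): exp(t · J_2(4)) = e^(4t)·(I + t·N), where N is the 2×2 nilpotent shift.
  For a 1×1 block at λ = 4: exp(t · [4]) = [e^(4t)].

After assembling e^{tJ} and conjugating by P, we get:

e^{tA} =
  [2*t*exp(4*t) + exp(4*t), t*exp(4*t), -t*exp(4*t)]
  [-2*t*exp(4*t), -t*exp(4*t) + exp(4*t), t*exp(4*t)]
  [2*t*exp(4*t), t*exp(4*t), -t*exp(4*t) + exp(4*t)]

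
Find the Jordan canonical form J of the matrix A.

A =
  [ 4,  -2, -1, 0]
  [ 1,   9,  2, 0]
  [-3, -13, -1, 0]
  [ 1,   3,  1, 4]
J_3(4) ⊕ J_1(4)

The characteristic polynomial is
  det(x·I − A) = x^4 - 16*x^3 + 96*x^2 - 256*x + 256 = (x - 4)^4

Eigenvalues and multiplicities (the geometric multiplicity of λ is n − rank(A − λI), which equals the number of Jordan blocks for λ):
  λ = 4: algebraic multiplicity = 4, geometric multiplicity = 2

Determining the block sizes for each eigenvalue:
  λ = 4: with am = 4 and gm = 2, the partition is not yet determined (e.g. several partitions of 4 into 2 parts exist). Let N = A − (4)·I. Computing rank(N^1) = 2, rank(N^2) = 1, rank(N^3) = 0; the number of blocks of size ≥ j is rank(N^{j−1}) − rank(N^j), giving [2, 1, 1]. So we have 1 block(s) of size 3, 1 block(s) of size 1 → block sizes [3, 1]

Assembling the blocks gives a Jordan form
J =
  [4, 1, 0, 0]
  [0, 4, 1, 0]
  [0, 0, 4, 0]
  [0, 0, 0, 4]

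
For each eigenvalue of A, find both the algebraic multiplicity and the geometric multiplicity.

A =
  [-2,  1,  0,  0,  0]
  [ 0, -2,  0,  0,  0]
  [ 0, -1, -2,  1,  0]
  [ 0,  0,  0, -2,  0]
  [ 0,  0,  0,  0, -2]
λ = -2: alg = 5, geom = 3

Step 1 — factor the characteristic polynomial to read off the algebraic multiplicities:
  χ_A(x) = (x + 2)^5

Step 2 — compute geometric multiplicities via the rank-nullity identity g(λ) = n − rank(A − λI):
  rank(A − (-2)·I) = 2, so dim ker(A − (-2)·I) = n − 2 = 3

Summary:
  λ = -2: algebraic multiplicity = 5, geometric multiplicity = 3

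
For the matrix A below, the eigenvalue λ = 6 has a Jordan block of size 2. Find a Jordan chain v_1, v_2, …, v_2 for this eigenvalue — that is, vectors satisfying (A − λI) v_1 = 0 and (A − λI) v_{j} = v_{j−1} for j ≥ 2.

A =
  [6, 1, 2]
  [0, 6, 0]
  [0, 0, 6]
A Jordan chain for λ = 6 of length 2:
v_1 = (1, 0, 0)ᵀ
v_2 = (0, 1, 0)ᵀ

Let N = A − (6)·I. We want v_2 with N^2 v_2 = 0 but N^1 v_2 ≠ 0; then v_{j-1} := N · v_j for j = 2, …, 2.

Pick v_2 = (0, 1, 0)ᵀ.
Then v_1 = N · v_2 = (1, 0, 0)ᵀ.

Sanity check: (A − (6)·I) v_1 = (0, 0, 0)ᵀ = 0. ✓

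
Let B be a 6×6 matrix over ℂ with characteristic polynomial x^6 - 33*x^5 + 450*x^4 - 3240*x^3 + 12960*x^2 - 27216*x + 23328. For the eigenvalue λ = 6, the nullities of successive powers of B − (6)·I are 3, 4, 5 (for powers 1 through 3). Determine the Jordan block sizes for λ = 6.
Block sizes for λ = 6: [3, 1, 1]

From the dimensions of kernels of powers, the number of Jordan blocks of size at least j is d_j − d_{j−1} where d_j = dim ker(N^j) (with d_0 = 0). Computing the differences gives [3, 1, 1].
The number of blocks of size exactly k is (#blocks of size ≥ k) − (#blocks of size ≥ k + 1), so the partition is: 2 block(s) of size 1, 1 block(s) of size 3.
In nonincreasing order the block sizes are [3, 1, 1].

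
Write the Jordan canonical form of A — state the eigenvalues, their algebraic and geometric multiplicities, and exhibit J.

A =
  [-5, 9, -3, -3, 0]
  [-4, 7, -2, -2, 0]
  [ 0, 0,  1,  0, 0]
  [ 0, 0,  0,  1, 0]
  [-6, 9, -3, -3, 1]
J_2(1) ⊕ J_1(1) ⊕ J_1(1) ⊕ J_1(1)

The characteristic polynomial is
  det(x·I − A) = x^5 - 5*x^4 + 10*x^3 - 10*x^2 + 5*x - 1 = (x - 1)^5

Eigenvalues and multiplicities (the geometric multiplicity of λ is n − rank(A − λI), which equals the number of Jordan blocks for λ):
  λ = 1: algebraic multiplicity = 5, geometric multiplicity = 4

Determining the block sizes for each eigenvalue:
  λ = 1: 4 blocks summing to 5 forces exactly one block of size 2 and the rest size 1 → block sizes [2, 1, 1, 1]

Assembling the blocks gives a Jordan form
J =
  [1, 1, 0, 0, 0]
  [0, 1, 0, 0, 0]
  [0, 0, 1, 0, 0]
  [0, 0, 0, 1, 0]
  [0, 0, 0, 0, 1]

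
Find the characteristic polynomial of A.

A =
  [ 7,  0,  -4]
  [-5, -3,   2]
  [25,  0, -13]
x^3 + 9*x^2 + 27*x + 27

Expanding det(x·I − A) (e.g. by cofactor expansion or by noting that A is similar to its Jordan form J, which has the same characteristic polynomial as A) gives
  χ_A(x) = x^3 + 9*x^2 + 27*x + 27
which factors as (x + 3)^3. The eigenvalues (with algebraic multiplicities) are λ = -3 with multiplicity 3.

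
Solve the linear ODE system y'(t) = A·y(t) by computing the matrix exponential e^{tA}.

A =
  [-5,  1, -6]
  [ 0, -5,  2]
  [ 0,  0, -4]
e^{tA} =
  [exp(-5*t), t*exp(-5*t), -2*t*exp(-5*t) - 4*exp(-4*t) + 4*exp(-5*t)]
  [0, exp(-5*t), 2*exp(-4*t) - 2*exp(-5*t)]
  [0, 0, exp(-4*t)]

Strategy: write A = P · J · P⁻¹ where J is a Jordan canonical form, so e^{tA} = P · e^{tJ} · P⁻¹, and e^{tJ} can be computed block-by-block.

A has Jordan form
J =
  [-5,  1,  0]
  [ 0, -5,  0]
  [ 0,  0, -4]
(up to reordering of blocks).

Per-block formulas:
  For a 2×2 Jordan block J_2(-5): exp(t · J_2(-5)) = e^(-5t)·(I + t·N), where N is the 2×2 nilpotent shift.
  For a 1×1 block at λ = -4: exp(t · [-4]) = [e^(-4t)].

After assembling e^{tJ} and conjugating by P, we get:

e^{tA} =
  [exp(-5*t), t*exp(-5*t), -2*t*exp(-5*t) - 4*exp(-4*t) + 4*exp(-5*t)]
  [0, exp(-5*t), 2*exp(-4*t) - 2*exp(-5*t)]
  [0, 0, exp(-4*t)]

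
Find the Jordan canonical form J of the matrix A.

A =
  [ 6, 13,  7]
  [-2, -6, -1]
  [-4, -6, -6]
J_3(-2)

The characteristic polynomial is
  det(x·I − A) = x^3 + 6*x^2 + 12*x + 8 = (x + 2)^3

Eigenvalues and multiplicities (the geometric multiplicity of λ is n − rank(A − λI), which equals the number of Jordan blocks for λ):
  λ = -2: algebraic multiplicity = 3, geometric multiplicity = 1

Determining the block sizes for each eigenvalue:
  λ = -2: one block (gm = 1), so the single block has size am = 3 → block sizes [3]

Assembling the blocks gives a Jordan form
J =
  [-2,  1,  0]
  [ 0, -2,  1]
  [ 0,  0, -2]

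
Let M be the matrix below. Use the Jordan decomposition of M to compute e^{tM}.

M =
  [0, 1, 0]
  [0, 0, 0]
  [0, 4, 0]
e^{tM} =
  [1, t, 0]
  [0, 1, 0]
  [0, 4*t, 1]

Strategy: write M = P · J · P⁻¹ where J is a Jordan canonical form, so e^{tM} = P · e^{tJ} · P⁻¹, and e^{tJ} can be computed block-by-block.

M has Jordan form
J =
  [0, 1, 0]
  [0, 0, 0]
  [0, 0, 0]
(up to reordering of blocks).

Per-block formulas:
  For a 2×2 Jordan block J_2(0): exp(t · J_2(0)) = e^(0t)·(I + t·N), where N is the 2×2 nilpotent shift.
  For a 1×1 block at λ = 0: exp(t · [0]) = [e^(0t)].

After assembling e^{tJ} and conjugating by P, we get:

e^{tM} =
  [1, t, 0]
  [0, 1, 0]
  [0, 4*t, 1]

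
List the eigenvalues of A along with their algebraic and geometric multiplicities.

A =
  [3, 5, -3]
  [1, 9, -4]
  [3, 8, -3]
λ = 3: alg = 3, geom = 1

Step 1 — factor the characteristic polynomial to read off the algebraic multiplicities:
  χ_A(x) = (x - 3)^3

Step 2 — compute geometric multiplicities via the rank-nullity identity g(λ) = n − rank(A − λI):
  rank(A − (3)·I) = 2, so dim ker(A − (3)·I) = n − 2 = 1

Summary:
  λ = 3: algebraic multiplicity = 3, geometric multiplicity = 1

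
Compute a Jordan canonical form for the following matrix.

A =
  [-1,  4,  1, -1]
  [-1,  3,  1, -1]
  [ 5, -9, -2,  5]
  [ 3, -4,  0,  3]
J_3(0) ⊕ J_1(3)

The characteristic polynomial is
  det(x·I − A) = x^4 - 3*x^3 = x^3*(x - 3)

Eigenvalues and multiplicities (the geometric multiplicity of λ is n − rank(A − λI), which equals the number of Jordan blocks for λ):
  λ = 0: algebraic multiplicity = 3, geometric multiplicity = 1
  λ = 3: algebraic multiplicity = 1, geometric multiplicity = 1

Determining the block sizes for each eigenvalue:
  λ = 0: one block (gm = 1), so the single block has size am = 3 → block sizes [3]
  λ = 3: one block (gm = 1), so the single block has size am = 1 → block sizes [1]

Assembling the blocks gives a Jordan form
J =
  [0, 1, 0, 0]
  [0, 0, 1, 0]
  [0, 0, 0, 0]
  [0, 0, 0, 3]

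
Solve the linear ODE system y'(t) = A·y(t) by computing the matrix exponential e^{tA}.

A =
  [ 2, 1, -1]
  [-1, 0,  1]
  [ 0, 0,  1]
e^{tA} =
  [t*exp(t) + exp(t), t*exp(t), -t*exp(t)]
  [-t*exp(t), -t*exp(t) + exp(t), t*exp(t)]
  [0, 0, exp(t)]

Strategy: write A = P · J · P⁻¹ where J is a Jordan canonical form, so e^{tA} = P · e^{tJ} · P⁻¹, and e^{tJ} can be computed block-by-block.

A has Jordan form
J =
  [1, 1, 0]
  [0, 1, 0]
  [0, 0, 1]
(up to reordering of blocks).

Per-block formulas:
  For a 1×1 block at λ = 1: exp(t · [1]) = [e^(1t)].
  For a 2×2 Jordan block J_2(1): exp(t · J_2(1)) = e^(1t)·(I + t·N), where N is the 2×2 nilpotent shift.

After assembling e^{tJ} and conjugating by P, we get:

e^{tA} =
  [t*exp(t) + exp(t), t*exp(t), -t*exp(t)]
  [-t*exp(t), -t*exp(t) + exp(t), t*exp(t)]
  [0, 0, exp(t)]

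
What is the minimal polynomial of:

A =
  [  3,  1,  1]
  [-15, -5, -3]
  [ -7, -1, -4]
x^3 + 6*x^2 + 12*x + 8

The characteristic polynomial is χ_A(x) = (x + 2)^3, so the eigenvalues are known. The minimal polynomial is
  m_A(x) = Π_λ (x − λ)^{k_λ}
where k_λ is the size of the *largest* Jordan block for λ (equivalently, the smallest k with (A − λI)^k v = 0 for every generalised eigenvector v of λ).

  λ = -2: largest Jordan block has size 3, contributing (x + 2)^3

So m_A(x) = (x + 2)^3 = x^3 + 6*x^2 + 12*x + 8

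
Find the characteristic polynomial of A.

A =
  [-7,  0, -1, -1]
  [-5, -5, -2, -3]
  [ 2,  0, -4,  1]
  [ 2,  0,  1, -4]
x^4 + 20*x^3 + 150*x^2 + 500*x + 625

Expanding det(x·I − A) (e.g. by cofactor expansion or by noting that A is similar to its Jordan form J, which has the same characteristic polynomial as A) gives
  χ_A(x) = x^4 + 20*x^3 + 150*x^2 + 500*x + 625
which factors as (x + 5)^4. The eigenvalues (with algebraic multiplicities) are λ = -5 with multiplicity 4.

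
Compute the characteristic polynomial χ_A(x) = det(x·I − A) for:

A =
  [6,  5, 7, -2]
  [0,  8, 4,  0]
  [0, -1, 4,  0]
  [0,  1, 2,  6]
x^4 - 24*x^3 + 216*x^2 - 864*x + 1296

Expanding det(x·I − A) (e.g. by cofactor expansion or by noting that A is similar to its Jordan form J, which has the same characteristic polynomial as A) gives
  χ_A(x) = x^4 - 24*x^3 + 216*x^2 - 864*x + 1296
which factors as (x - 6)^4. The eigenvalues (with algebraic multiplicities) are λ = 6 with multiplicity 4.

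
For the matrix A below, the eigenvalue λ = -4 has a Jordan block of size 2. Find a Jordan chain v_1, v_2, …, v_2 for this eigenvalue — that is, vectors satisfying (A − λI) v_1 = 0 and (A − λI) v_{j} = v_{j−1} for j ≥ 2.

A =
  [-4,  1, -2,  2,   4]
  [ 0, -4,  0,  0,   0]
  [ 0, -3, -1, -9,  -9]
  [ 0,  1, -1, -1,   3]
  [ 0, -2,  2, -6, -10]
A Jordan chain for λ = -4 of length 2:
v_1 = (1, 0, -3, 1, -2)ᵀ
v_2 = (0, 1, 0, 0, 0)ᵀ

Let N = A − (-4)·I. We want v_2 with N^2 v_2 = 0 but N^1 v_2 ≠ 0; then v_{j-1} := N · v_j for j = 2, …, 2.

Pick v_2 = (0, 1, 0, 0, 0)ᵀ.
Then v_1 = N · v_2 = (1, 0, -3, 1, -2)ᵀ.

Sanity check: (A − (-4)·I) v_1 = (0, 0, 0, 0, 0)ᵀ = 0. ✓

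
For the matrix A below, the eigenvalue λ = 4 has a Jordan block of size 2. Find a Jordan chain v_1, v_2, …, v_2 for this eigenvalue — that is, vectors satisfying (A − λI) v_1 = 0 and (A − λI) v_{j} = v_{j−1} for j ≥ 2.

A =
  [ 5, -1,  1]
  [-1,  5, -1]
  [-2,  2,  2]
A Jordan chain for λ = 4 of length 2:
v_1 = (1, -1, -2)ᵀ
v_2 = (1, 0, 0)ᵀ

Let N = A − (4)·I. We want v_2 with N^2 v_2 = 0 but N^1 v_2 ≠ 0; then v_{j-1} := N · v_j for j = 2, …, 2.

Pick v_2 = (1, 0, 0)ᵀ.
Then v_1 = N · v_2 = (1, -1, -2)ᵀ.

Sanity check: (A − (4)·I) v_1 = (0, 0, 0)ᵀ = 0. ✓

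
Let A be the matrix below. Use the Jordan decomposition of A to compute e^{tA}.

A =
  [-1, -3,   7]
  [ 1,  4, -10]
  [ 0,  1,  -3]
e^{tA} =
  [-t^2 - t + 1, -t^2 - 3*t, t^2 + 7*t]
  [3*t^2/2 + t, 3*t^2/2 + 4*t + 1, -3*t^2/2 - 10*t]
  [t^2/2, t^2/2 + t, -t^2/2 - 3*t + 1]

Strategy: write A = P · J · P⁻¹ where J is a Jordan canonical form, so e^{tA} = P · e^{tJ} · P⁻¹, and e^{tJ} can be computed block-by-block.

A has Jordan form
J =
  [0, 1, 0]
  [0, 0, 1]
  [0, 0, 0]
(up to reordering of blocks).

Per-block formulas:
  For a 3×3 Jordan block J_3(0): exp(t · J_3(0)) = e^(0t)·(I + t·N + (t^2/2)·N^2), where N is the 3×3 nilpotent shift.

After assembling e^{tJ} and conjugating by P, we get:

e^{tA} =
  [-t^2 - t + 1, -t^2 - 3*t, t^2 + 7*t]
  [3*t^2/2 + t, 3*t^2/2 + 4*t + 1, -3*t^2/2 - 10*t]
  [t^2/2, t^2/2 + t, -t^2/2 - 3*t + 1]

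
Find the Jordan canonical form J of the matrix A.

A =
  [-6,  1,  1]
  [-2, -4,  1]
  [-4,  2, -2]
J_3(-4)

The characteristic polynomial is
  det(x·I − A) = x^3 + 12*x^2 + 48*x + 64 = (x + 4)^3

Eigenvalues and multiplicities (the geometric multiplicity of λ is n − rank(A − λI), which equals the number of Jordan blocks for λ):
  λ = -4: algebraic multiplicity = 3, geometric multiplicity = 1

Determining the block sizes for each eigenvalue:
  λ = -4: one block (gm = 1), so the single block has size am = 3 → block sizes [3]

Assembling the blocks gives a Jordan form
J =
  [-4,  1,  0]
  [ 0, -4,  1]
  [ 0,  0, -4]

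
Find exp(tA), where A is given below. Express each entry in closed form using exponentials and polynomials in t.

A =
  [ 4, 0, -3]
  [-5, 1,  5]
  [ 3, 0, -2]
e^{tA} =
  [3*t*exp(t) + exp(t), 0, -3*t*exp(t)]
  [-5*t*exp(t), exp(t), 5*t*exp(t)]
  [3*t*exp(t), 0, -3*t*exp(t) + exp(t)]

Strategy: write A = P · J · P⁻¹ where J is a Jordan canonical form, so e^{tA} = P · e^{tJ} · P⁻¹, and e^{tJ} can be computed block-by-block.

A has Jordan form
J =
  [1, 1, 0]
  [0, 1, 0]
  [0, 0, 1]
(up to reordering of blocks).

Per-block formulas:
  For a 1×1 block at λ = 1: exp(t · [1]) = [e^(1t)].
  For a 2×2 Jordan block J_2(1): exp(t · J_2(1)) = e^(1t)·(I + t·N), where N is the 2×2 nilpotent shift.

After assembling e^{tJ} and conjugating by P, we get:

e^{tA} =
  [3*t*exp(t) + exp(t), 0, -3*t*exp(t)]
  [-5*t*exp(t), exp(t), 5*t*exp(t)]
  [3*t*exp(t), 0, -3*t*exp(t) + exp(t)]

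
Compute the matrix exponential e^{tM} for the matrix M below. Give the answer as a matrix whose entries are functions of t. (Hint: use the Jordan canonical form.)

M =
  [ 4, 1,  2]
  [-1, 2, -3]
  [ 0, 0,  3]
e^{tM} =
  [t*exp(3*t) + exp(3*t), t*exp(3*t), -t^2*exp(3*t)/2 + 2*t*exp(3*t)]
  [-t*exp(3*t), -t*exp(3*t) + exp(3*t), t^2*exp(3*t)/2 - 3*t*exp(3*t)]
  [0, 0, exp(3*t)]

Strategy: write M = P · J · P⁻¹ where J is a Jordan canonical form, so e^{tM} = P · e^{tJ} · P⁻¹, and e^{tJ} can be computed block-by-block.

M has Jordan form
J =
  [3, 1, 0]
  [0, 3, 1]
  [0, 0, 3]
(up to reordering of blocks).

Per-block formulas:
  For a 3×3 Jordan block J_3(3): exp(t · J_3(3)) = e^(3t)·(I + t·N + (t^2/2)·N^2), where N is the 3×3 nilpotent shift.

After assembling e^{tJ} and conjugating by P, we get:

e^{tM} =
  [t*exp(3*t) + exp(3*t), t*exp(3*t), -t^2*exp(3*t)/2 + 2*t*exp(3*t)]
  [-t*exp(3*t), -t*exp(3*t) + exp(3*t), t^2*exp(3*t)/2 - 3*t*exp(3*t)]
  [0, 0, exp(3*t)]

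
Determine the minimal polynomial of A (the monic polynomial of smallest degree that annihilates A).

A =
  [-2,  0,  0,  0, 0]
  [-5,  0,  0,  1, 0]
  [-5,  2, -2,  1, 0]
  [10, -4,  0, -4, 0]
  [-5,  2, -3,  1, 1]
x^3 + 3*x^2 - 4

The characteristic polynomial is χ_A(x) = (x - 1)*(x + 2)^4, so the eigenvalues are known. The minimal polynomial is
  m_A(x) = Π_λ (x − λ)^{k_λ}
where k_λ is the size of the *largest* Jordan block for λ (equivalently, the smallest k with (A − λI)^k v = 0 for every generalised eigenvector v of λ).

  λ = -2: largest Jordan block has size 2, contributing (x + 2)^2
  λ = 1: largest Jordan block has size 1, contributing (x − 1)

So m_A(x) = (x - 1)*(x + 2)^2 = x^3 + 3*x^2 - 4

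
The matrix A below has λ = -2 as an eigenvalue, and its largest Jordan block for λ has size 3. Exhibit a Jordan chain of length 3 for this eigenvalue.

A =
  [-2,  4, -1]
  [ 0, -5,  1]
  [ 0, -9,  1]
A Jordan chain for λ = -2 of length 3:
v_1 = (-3, 0, 0)ᵀ
v_2 = (4, -3, -9)ᵀ
v_3 = (0, 1, 0)ᵀ

Let N = A − (-2)·I. We want v_3 with N^3 v_3 = 0 but N^2 v_3 ≠ 0; then v_{j-1} := N · v_j for j = 3, …, 2.

Pick v_3 = (0, 1, 0)ᵀ.
Then v_2 = N · v_3 = (4, -3, -9)ᵀ.
Then v_1 = N · v_2 = (-3, 0, 0)ᵀ.

Sanity check: (A − (-2)·I) v_1 = (0, 0, 0)ᵀ = 0. ✓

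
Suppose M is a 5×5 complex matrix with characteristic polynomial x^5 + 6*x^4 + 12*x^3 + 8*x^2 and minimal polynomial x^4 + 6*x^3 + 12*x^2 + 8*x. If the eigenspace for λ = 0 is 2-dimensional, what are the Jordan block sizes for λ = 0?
Block sizes for λ = 0: [1, 1]

Step 1 — from the characteristic polynomial, algebraic multiplicity of λ = 0 is 2. From dim ker(M − (0)·I) = 2, there are exactly 2 Jordan blocks for λ = 0.
Step 2 — from the minimal polynomial, the factor (x − 0) tells us the largest block for λ = 0 has size 1.
Step 3 — with total size 2, 2 blocks, and largest block 1, the block sizes (in nonincreasing order) are [1, 1].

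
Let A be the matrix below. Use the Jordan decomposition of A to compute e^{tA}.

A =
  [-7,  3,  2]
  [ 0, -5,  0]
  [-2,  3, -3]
e^{tA} =
  [-2*t*exp(-5*t) + exp(-5*t), 3*t*exp(-5*t), 2*t*exp(-5*t)]
  [0, exp(-5*t), 0]
  [-2*t*exp(-5*t), 3*t*exp(-5*t), 2*t*exp(-5*t) + exp(-5*t)]

Strategy: write A = P · J · P⁻¹ where J is a Jordan canonical form, so e^{tA} = P · e^{tJ} · P⁻¹, and e^{tJ} can be computed block-by-block.

A has Jordan form
J =
  [-5,  1,  0]
  [ 0, -5,  0]
  [ 0,  0, -5]
(up to reordering of blocks).

Per-block formulas:
  For a 2×2 Jordan block J_2(-5): exp(t · J_2(-5)) = e^(-5t)·(I + t·N), where N is the 2×2 nilpotent shift.
  For a 1×1 block at λ = -5: exp(t · [-5]) = [e^(-5t)].

After assembling e^{tJ} and conjugating by P, we get:

e^{tA} =
  [-2*t*exp(-5*t) + exp(-5*t), 3*t*exp(-5*t), 2*t*exp(-5*t)]
  [0, exp(-5*t), 0]
  [-2*t*exp(-5*t), 3*t*exp(-5*t), 2*t*exp(-5*t) + exp(-5*t)]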